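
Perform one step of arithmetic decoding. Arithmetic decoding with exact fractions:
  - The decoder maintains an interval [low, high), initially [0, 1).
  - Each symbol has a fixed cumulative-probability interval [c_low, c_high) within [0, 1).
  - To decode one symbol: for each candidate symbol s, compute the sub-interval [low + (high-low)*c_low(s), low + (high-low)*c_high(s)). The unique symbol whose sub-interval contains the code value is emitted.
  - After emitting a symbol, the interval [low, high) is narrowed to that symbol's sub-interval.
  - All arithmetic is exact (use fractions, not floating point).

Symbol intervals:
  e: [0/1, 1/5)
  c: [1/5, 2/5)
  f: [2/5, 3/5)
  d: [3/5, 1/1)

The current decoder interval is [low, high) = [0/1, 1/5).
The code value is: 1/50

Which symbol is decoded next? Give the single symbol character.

Interval width = high − low = 1/5 − 0/1 = 1/5
Scaled code = (code − low) / width = (1/50 − 0/1) / 1/5 = 1/10
  e: [0/1, 1/5) ← scaled code falls here ✓
  c: [1/5, 2/5) 
  f: [2/5, 3/5) 
  d: [3/5, 1/1) 

Answer: e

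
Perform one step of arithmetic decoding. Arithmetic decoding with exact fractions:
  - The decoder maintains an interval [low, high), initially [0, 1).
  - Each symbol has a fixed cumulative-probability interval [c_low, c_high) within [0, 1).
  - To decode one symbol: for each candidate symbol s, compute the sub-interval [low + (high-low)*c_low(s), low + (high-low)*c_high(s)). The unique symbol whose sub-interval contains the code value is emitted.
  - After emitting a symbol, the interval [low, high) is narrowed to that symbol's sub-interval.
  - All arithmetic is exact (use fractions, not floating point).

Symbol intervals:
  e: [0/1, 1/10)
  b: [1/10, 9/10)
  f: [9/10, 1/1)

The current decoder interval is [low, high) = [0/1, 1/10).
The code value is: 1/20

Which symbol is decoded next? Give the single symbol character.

Answer: b

Derivation:
Interval width = high − low = 1/10 − 0/1 = 1/10
Scaled code = (code − low) / width = (1/20 − 0/1) / 1/10 = 1/2
  e: [0/1, 1/10) 
  b: [1/10, 9/10) ← scaled code falls here ✓
  f: [9/10, 1/1) 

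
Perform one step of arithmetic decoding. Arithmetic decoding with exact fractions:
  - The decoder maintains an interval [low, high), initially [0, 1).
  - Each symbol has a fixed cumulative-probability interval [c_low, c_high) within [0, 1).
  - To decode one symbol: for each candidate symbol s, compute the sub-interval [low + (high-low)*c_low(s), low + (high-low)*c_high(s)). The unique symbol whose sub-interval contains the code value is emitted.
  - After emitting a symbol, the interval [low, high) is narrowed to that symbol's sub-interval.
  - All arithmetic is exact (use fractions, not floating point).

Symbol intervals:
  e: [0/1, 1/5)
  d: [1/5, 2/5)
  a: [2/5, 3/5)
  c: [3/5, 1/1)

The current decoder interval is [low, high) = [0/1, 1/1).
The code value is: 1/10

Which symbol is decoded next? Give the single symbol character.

Answer: e

Derivation:
Interval width = high − low = 1/1 − 0/1 = 1/1
Scaled code = (code − low) / width = (1/10 − 0/1) / 1/1 = 1/10
  e: [0/1, 1/5) ← scaled code falls here ✓
  d: [1/5, 2/5) 
  a: [2/5, 3/5) 
  c: [3/5, 1/1) 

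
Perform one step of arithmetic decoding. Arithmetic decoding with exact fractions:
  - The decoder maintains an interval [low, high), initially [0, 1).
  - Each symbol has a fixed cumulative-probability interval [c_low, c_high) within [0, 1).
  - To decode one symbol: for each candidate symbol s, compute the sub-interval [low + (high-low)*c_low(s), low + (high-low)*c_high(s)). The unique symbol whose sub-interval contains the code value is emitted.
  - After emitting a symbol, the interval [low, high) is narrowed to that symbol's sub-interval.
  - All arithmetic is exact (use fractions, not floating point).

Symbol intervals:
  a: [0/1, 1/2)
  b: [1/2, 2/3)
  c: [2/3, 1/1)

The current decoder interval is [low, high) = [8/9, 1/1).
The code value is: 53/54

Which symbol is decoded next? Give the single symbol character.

Interval width = high − low = 1/1 − 8/9 = 1/9
Scaled code = (code − low) / width = (53/54 − 8/9) / 1/9 = 5/6
  a: [0/1, 1/2) 
  b: [1/2, 2/3) 
  c: [2/3, 1/1) ← scaled code falls here ✓

Answer: c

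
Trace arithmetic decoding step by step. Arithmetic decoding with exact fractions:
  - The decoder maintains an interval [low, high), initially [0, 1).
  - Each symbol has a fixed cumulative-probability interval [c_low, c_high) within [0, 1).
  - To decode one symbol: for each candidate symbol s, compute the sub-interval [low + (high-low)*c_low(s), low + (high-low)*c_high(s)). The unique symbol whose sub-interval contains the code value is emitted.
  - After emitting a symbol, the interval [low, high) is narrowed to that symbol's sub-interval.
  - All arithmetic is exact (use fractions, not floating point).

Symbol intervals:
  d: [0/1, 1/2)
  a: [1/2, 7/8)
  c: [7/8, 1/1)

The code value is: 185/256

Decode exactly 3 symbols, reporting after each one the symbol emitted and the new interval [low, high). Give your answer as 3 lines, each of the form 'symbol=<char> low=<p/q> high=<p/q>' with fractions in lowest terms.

Step 1: interval [0/1, 1/1), width = 1/1 - 0/1 = 1/1
  'd': [0/1 + 1/1*0/1, 0/1 + 1/1*1/2) = [0/1, 1/2)
  'a': [0/1 + 1/1*1/2, 0/1 + 1/1*7/8) = [1/2, 7/8) <- contains code 185/256
  'c': [0/1 + 1/1*7/8, 0/1 + 1/1*1/1) = [7/8, 1/1)
  emit 'a', narrow to [1/2, 7/8)
Step 2: interval [1/2, 7/8), width = 7/8 - 1/2 = 3/8
  'd': [1/2 + 3/8*0/1, 1/2 + 3/8*1/2) = [1/2, 11/16)
  'a': [1/2 + 3/8*1/2, 1/2 + 3/8*7/8) = [11/16, 53/64) <- contains code 185/256
  'c': [1/2 + 3/8*7/8, 1/2 + 3/8*1/1) = [53/64, 7/8)
  emit 'a', narrow to [11/16, 53/64)
Step 3: interval [11/16, 53/64), width = 53/64 - 11/16 = 9/64
  'd': [11/16 + 9/64*0/1, 11/16 + 9/64*1/2) = [11/16, 97/128) <- contains code 185/256
  'a': [11/16 + 9/64*1/2, 11/16 + 9/64*7/8) = [97/128, 415/512)
  'c': [11/16 + 9/64*7/8, 11/16 + 9/64*1/1) = [415/512, 53/64)
  emit 'd', narrow to [11/16, 97/128)

Answer: symbol=a low=1/2 high=7/8
symbol=a low=11/16 high=53/64
symbol=d low=11/16 high=97/128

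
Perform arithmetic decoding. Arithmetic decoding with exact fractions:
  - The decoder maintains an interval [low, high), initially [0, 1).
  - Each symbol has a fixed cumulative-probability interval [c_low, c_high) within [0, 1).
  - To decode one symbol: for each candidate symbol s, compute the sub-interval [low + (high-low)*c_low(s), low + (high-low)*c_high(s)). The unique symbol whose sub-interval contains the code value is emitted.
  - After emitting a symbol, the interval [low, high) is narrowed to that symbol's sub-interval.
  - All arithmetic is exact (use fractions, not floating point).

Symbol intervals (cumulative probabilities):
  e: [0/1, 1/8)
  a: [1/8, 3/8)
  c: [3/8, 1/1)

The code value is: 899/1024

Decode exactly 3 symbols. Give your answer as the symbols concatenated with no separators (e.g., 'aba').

Answer: ccc

Derivation:
Step 1: interval [0/1, 1/1), width = 1/1 - 0/1 = 1/1
  'e': [0/1 + 1/1*0/1, 0/1 + 1/1*1/8) = [0/1, 1/8)
  'a': [0/1 + 1/1*1/8, 0/1 + 1/1*3/8) = [1/8, 3/8)
  'c': [0/1 + 1/1*3/8, 0/1 + 1/1*1/1) = [3/8, 1/1) <- contains code 899/1024
  emit 'c', narrow to [3/8, 1/1)
Step 2: interval [3/8, 1/1), width = 1/1 - 3/8 = 5/8
  'e': [3/8 + 5/8*0/1, 3/8 + 5/8*1/8) = [3/8, 29/64)
  'a': [3/8 + 5/8*1/8, 3/8 + 5/8*3/8) = [29/64, 39/64)
  'c': [3/8 + 5/8*3/8, 3/8 + 5/8*1/1) = [39/64, 1/1) <- contains code 899/1024
  emit 'c', narrow to [39/64, 1/1)
Step 3: interval [39/64, 1/1), width = 1/1 - 39/64 = 25/64
  'e': [39/64 + 25/64*0/1, 39/64 + 25/64*1/8) = [39/64, 337/512)
  'a': [39/64 + 25/64*1/8, 39/64 + 25/64*3/8) = [337/512, 387/512)
  'c': [39/64 + 25/64*3/8, 39/64 + 25/64*1/1) = [387/512, 1/1) <- contains code 899/1024
  emit 'c', narrow to [387/512, 1/1)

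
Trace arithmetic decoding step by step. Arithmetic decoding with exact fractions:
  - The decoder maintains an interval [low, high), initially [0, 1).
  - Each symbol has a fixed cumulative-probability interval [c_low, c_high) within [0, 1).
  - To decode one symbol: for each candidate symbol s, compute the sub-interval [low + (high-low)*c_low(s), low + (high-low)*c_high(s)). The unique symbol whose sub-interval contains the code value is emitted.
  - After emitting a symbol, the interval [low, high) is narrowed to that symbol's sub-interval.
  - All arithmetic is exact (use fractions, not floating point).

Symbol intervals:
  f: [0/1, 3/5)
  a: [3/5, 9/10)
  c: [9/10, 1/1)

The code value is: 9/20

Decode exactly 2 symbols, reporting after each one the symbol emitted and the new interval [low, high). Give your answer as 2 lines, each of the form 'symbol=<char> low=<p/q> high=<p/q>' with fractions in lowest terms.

Answer: symbol=f low=0/1 high=3/5
symbol=a low=9/25 high=27/50

Derivation:
Step 1: interval [0/1, 1/1), width = 1/1 - 0/1 = 1/1
  'f': [0/1 + 1/1*0/1, 0/1 + 1/1*3/5) = [0/1, 3/5) <- contains code 9/20
  'a': [0/1 + 1/1*3/5, 0/1 + 1/1*9/10) = [3/5, 9/10)
  'c': [0/1 + 1/1*9/10, 0/1 + 1/1*1/1) = [9/10, 1/1)
  emit 'f', narrow to [0/1, 3/5)
Step 2: interval [0/1, 3/5), width = 3/5 - 0/1 = 3/5
  'f': [0/1 + 3/5*0/1, 0/1 + 3/5*3/5) = [0/1, 9/25)
  'a': [0/1 + 3/5*3/5, 0/1 + 3/5*9/10) = [9/25, 27/50) <- contains code 9/20
  'c': [0/1 + 3/5*9/10, 0/1 + 3/5*1/1) = [27/50, 3/5)
  emit 'a', narrow to [9/25, 27/50)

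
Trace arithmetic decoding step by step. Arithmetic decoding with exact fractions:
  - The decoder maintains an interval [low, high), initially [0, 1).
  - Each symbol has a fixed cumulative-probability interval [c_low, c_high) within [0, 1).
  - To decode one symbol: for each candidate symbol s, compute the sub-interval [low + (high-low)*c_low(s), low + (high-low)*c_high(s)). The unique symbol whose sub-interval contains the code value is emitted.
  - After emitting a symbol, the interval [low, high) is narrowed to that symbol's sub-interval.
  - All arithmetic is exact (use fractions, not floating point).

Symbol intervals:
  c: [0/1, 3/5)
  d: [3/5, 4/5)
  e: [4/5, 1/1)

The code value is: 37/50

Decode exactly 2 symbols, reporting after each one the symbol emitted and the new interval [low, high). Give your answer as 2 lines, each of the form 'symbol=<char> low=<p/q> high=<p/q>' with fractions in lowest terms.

Answer: symbol=d low=3/5 high=4/5
symbol=d low=18/25 high=19/25

Derivation:
Step 1: interval [0/1, 1/1), width = 1/1 - 0/1 = 1/1
  'c': [0/1 + 1/1*0/1, 0/1 + 1/1*3/5) = [0/1, 3/5)
  'd': [0/1 + 1/1*3/5, 0/1 + 1/1*4/5) = [3/5, 4/5) <- contains code 37/50
  'e': [0/1 + 1/1*4/5, 0/1 + 1/1*1/1) = [4/5, 1/1)
  emit 'd', narrow to [3/5, 4/5)
Step 2: interval [3/5, 4/5), width = 4/5 - 3/5 = 1/5
  'c': [3/5 + 1/5*0/1, 3/5 + 1/5*3/5) = [3/5, 18/25)
  'd': [3/5 + 1/5*3/5, 3/5 + 1/5*4/5) = [18/25, 19/25) <- contains code 37/50
  'e': [3/5 + 1/5*4/5, 3/5 + 1/5*1/1) = [19/25, 4/5)
  emit 'd', narrow to [18/25, 19/25)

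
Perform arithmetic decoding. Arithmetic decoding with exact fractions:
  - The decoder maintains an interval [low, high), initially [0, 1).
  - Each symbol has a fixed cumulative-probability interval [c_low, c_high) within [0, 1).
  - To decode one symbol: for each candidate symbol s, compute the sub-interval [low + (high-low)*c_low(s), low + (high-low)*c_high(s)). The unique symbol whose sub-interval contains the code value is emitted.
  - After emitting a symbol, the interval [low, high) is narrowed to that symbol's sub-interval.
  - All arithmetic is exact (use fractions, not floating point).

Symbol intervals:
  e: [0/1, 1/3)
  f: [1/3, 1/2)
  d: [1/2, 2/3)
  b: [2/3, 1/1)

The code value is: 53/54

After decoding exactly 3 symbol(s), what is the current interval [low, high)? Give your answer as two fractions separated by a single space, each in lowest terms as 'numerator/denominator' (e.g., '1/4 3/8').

Step 1: interval [0/1, 1/1), width = 1/1 - 0/1 = 1/1
  'e': [0/1 + 1/1*0/1, 0/1 + 1/1*1/3) = [0/1, 1/3)
  'f': [0/1 + 1/1*1/3, 0/1 + 1/1*1/2) = [1/3, 1/2)
  'd': [0/1 + 1/1*1/2, 0/1 + 1/1*2/3) = [1/2, 2/3)
  'b': [0/1 + 1/1*2/3, 0/1 + 1/1*1/1) = [2/3, 1/1) <- contains code 53/54
  emit 'b', narrow to [2/3, 1/1)
Step 2: interval [2/3, 1/1), width = 1/1 - 2/3 = 1/3
  'e': [2/3 + 1/3*0/1, 2/3 + 1/3*1/3) = [2/3, 7/9)
  'f': [2/3 + 1/3*1/3, 2/3 + 1/3*1/2) = [7/9, 5/6)
  'd': [2/3 + 1/3*1/2, 2/3 + 1/3*2/3) = [5/6, 8/9)
  'b': [2/3 + 1/3*2/3, 2/3 + 1/3*1/1) = [8/9, 1/1) <- contains code 53/54
  emit 'b', narrow to [8/9, 1/1)
Step 3: interval [8/9, 1/1), width = 1/1 - 8/9 = 1/9
  'e': [8/9 + 1/9*0/1, 8/9 + 1/9*1/3) = [8/9, 25/27)
  'f': [8/9 + 1/9*1/3, 8/9 + 1/9*1/2) = [25/27, 17/18)
  'd': [8/9 + 1/9*1/2, 8/9 + 1/9*2/3) = [17/18, 26/27)
  'b': [8/9 + 1/9*2/3, 8/9 + 1/9*1/1) = [26/27, 1/1) <- contains code 53/54
  emit 'b', narrow to [26/27, 1/1)

Answer: 26/27 1/1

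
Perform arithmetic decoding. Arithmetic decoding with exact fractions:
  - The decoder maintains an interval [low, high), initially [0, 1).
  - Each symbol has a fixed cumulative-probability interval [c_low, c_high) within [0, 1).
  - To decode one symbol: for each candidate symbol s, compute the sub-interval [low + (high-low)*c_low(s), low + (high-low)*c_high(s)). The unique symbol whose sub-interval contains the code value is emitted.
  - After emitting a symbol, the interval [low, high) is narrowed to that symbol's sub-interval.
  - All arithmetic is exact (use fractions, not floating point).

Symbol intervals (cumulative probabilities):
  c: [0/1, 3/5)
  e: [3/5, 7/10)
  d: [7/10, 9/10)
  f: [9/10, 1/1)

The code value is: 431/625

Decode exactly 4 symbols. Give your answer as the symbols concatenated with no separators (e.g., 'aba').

Step 1: interval [0/1, 1/1), width = 1/1 - 0/1 = 1/1
  'c': [0/1 + 1/1*0/1, 0/1 + 1/1*3/5) = [0/1, 3/5)
  'e': [0/1 + 1/1*3/5, 0/1 + 1/1*7/10) = [3/5, 7/10) <- contains code 431/625
  'd': [0/1 + 1/1*7/10, 0/1 + 1/1*9/10) = [7/10, 9/10)
  'f': [0/1 + 1/1*9/10, 0/1 + 1/1*1/1) = [9/10, 1/1)
  emit 'e', narrow to [3/5, 7/10)
Step 2: interval [3/5, 7/10), width = 7/10 - 3/5 = 1/10
  'c': [3/5 + 1/10*0/1, 3/5 + 1/10*3/5) = [3/5, 33/50)
  'e': [3/5 + 1/10*3/5, 3/5 + 1/10*7/10) = [33/50, 67/100)
  'd': [3/5 + 1/10*7/10, 3/5 + 1/10*9/10) = [67/100, 69/100) <- contains code 431/625
  'f': [3/5 + 1/10*9/10, 3/5 + 1/10*1/1) = [69/100, 7/10)
  emit 'd', narrow to [67/100, 69/100)
Step 3: interval [67/100, 69/100), width = 69/100 - 67/100 = 1/50
  'c': [67/100 + 1/50*0/1, 67/100 + 1/50*3/5) = [67/100, 341/500)
  'e': [67/100 + 1/50*3/5, 67/100 + 1/50*7/10) = [341/500, 171/250)
  'd': [67/100 + 1/50*7/10, 67/100 + 1/50*9/10) = [171/250, 86/125)
  'f': [67/100 + 1/50*9/10, 67/100 + 1/50*1/1) = [86/125, 69/100) <- contains code 431/625
  emit 'f', narrow to [86/125, 69/100)
Step 4: interval [86/125, 69/100), width = 69/100 - 86/125 = 1/500
  'c': [86/125 + 1/500*0/1, 86/125 + 1/500*3/5) = [86/125, 1723/2500)
  'e': [86/125 + 1/500*3/5, 86/125 + 1/500*7/10) = [1723/2500, 3447/5000)
  'd': [86/125 + 1/500*7/10, 86/125 + 1/500*9/10) = [3447/5000, 3449/5000) <- contains code 431/625
  'f': [86/125 + 1/500*9/10, 86/125 + 1/500*1/1) = [3449/5000, 69/100)
  emit 'd', narrow to [3447/5000, 3449/5000)

Answer: edfd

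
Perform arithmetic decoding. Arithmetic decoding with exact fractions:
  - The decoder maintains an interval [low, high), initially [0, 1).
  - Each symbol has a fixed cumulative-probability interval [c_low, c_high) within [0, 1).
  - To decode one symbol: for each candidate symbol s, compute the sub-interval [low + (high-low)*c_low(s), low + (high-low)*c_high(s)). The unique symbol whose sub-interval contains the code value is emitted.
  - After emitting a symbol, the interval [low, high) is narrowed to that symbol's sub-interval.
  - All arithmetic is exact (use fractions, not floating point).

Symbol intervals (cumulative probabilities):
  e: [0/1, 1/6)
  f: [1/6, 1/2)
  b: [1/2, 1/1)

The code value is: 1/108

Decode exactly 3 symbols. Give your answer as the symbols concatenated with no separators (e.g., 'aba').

Answer: eef

Derivation:
Step 1: interval [0/1, 1/1), width = 1/1 - 0/1 = 1/1
  'e': [0/1 + 1/1*0/1, 0/1 + 1/1*1/6) = [0/1, 1/6) <- contains code 1/108
  'f': [0/1 + 1/1*1/6, 0/1 + 1/1*1/2) = [1/6, 1/2)
  'b': [0/1 + 1/1*1/2, 0/1 + 1/1*1/1) = [1/2, 1/1)
  emit 'e', narrow to [0/1, 1/6)
Step 2: interval [0/1, 1/6), width = 1/6 - 0/1 = 1/6
  'e': [0/1 + 1/6*0/1, 0/1 + 1/6*1/6) = [0/1, 1/36) <- contains code 1/108
  'f': [0/1 + 1/6*1/6, 0/1 + 1/6*1/2) = [1/36, 1/12)
  'b': [0/1 + 1/6*1/2, 0/1 + 1/6*1/1) = [1/12, 1/6)
  emit 'e', narrow to [0/1, 1/36)
Step 3: interval [0/1, 1/36), width = 1/36 - 0/1 = 1/36
  'e': [0/1 + 1/36*0/1, 0/1 + 1/36*1/6) = [0/1, 1/216)
  'f': [0/1 + 1/36*1/6, 0/1 + 1/36*1/2) = [1/216, 1/72) <- contains code 1/108
  'b': [0/1 + 1/36*1/2, 0/1 + 1/36*1/1) = [1/72, 1/36)
  emit 'f', narrow to [1/216, 1/72)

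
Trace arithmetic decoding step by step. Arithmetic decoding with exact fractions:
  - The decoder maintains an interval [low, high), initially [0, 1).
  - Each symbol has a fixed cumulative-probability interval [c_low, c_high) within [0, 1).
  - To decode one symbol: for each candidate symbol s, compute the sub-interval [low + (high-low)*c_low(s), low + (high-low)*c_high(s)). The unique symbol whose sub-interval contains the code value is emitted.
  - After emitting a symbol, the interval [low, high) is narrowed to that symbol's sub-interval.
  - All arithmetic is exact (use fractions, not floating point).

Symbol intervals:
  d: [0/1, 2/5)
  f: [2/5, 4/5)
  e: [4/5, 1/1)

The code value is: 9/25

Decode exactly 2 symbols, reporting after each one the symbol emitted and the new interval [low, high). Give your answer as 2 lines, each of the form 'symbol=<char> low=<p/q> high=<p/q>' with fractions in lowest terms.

Step 1: interval [0/1, 1/1), width = 1/1 - 0/1 = 1/1
  'd': [0/1 + 1/1*0/1, 0/1 + 1/1*2/5) = [0/1, 2/5) <- contains code 9/25
  'f': [0/1 + 1/1*2/5, 0/1 + 1/1*4/5) = [2/5, 4/5)
  'e': [0/1 + 1/1*4/5, 0/1 + 1/1*1/1) = [4/5, 1/1)
  emit 'd', narrow to [0/1, 2/5)
Step 2: interval [0/1, 2/5), width = 2/5 - 0/1 = 2/5
  'd': [0/1 + 2/5*0/1, 0/1 + 2/5*2/5) = [0/1, 4/25)
  'f': [0/1 + 2/5*2/5, 0/1 + 2/5*4/5) = [4/25, 8/25)
  'e': [0/1 + 2/5*4/5, 0/1 + 2/5*1/1) = [8/25, 2/5) <- contains code 9/25
  emit 'e', narrow to [8/25, 2/5)

Answer: symbol=d low=0/1 high=2/5
symbol=e low=8/25 high=2/5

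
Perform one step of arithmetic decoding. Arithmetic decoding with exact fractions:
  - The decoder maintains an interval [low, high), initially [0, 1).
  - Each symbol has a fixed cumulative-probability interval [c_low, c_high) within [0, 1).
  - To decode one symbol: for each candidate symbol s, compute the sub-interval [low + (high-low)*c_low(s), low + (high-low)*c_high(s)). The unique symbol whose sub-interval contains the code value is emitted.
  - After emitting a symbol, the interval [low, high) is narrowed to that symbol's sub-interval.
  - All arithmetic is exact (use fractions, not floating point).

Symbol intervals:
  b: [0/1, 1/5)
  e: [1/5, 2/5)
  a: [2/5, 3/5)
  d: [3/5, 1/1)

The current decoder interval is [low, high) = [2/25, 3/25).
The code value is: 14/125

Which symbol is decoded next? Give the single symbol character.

Answer: d

Derivation:
Interval width = high − low = 3/25 − 2/25 = 1/25
Scaled code = (code − low) / width = (14/125 − 2/25) / 1/25 = 4/5
  b: [0/1, 1/5) 
  e: [1/5, 2/5) 
  a: [2/5, 3/5) 
  d: [3/5, 1/1) ← scaled code falls here ✓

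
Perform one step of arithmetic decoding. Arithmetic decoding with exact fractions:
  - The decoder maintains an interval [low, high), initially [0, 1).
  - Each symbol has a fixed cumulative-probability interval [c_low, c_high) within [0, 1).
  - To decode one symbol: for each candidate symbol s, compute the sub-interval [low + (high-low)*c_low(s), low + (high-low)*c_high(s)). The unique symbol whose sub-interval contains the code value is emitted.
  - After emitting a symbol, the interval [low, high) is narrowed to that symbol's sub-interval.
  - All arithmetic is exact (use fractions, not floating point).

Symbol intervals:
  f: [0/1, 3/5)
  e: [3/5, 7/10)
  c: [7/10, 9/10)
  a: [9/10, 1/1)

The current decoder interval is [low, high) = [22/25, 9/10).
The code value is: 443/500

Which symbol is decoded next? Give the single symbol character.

Interval width = high − low = 9/10 − 22/25 = 1/50
Scaled code = (code − low) / width = (443/500 − 22/25) / 1/50 = 3/10
  f: [0/1, 3/5) ← scaled code falls here ✓
  e: [3/5, 7/10) 
  c: [7/10, 9/10) 
  a: [9/10, 1/1) 

Answer: f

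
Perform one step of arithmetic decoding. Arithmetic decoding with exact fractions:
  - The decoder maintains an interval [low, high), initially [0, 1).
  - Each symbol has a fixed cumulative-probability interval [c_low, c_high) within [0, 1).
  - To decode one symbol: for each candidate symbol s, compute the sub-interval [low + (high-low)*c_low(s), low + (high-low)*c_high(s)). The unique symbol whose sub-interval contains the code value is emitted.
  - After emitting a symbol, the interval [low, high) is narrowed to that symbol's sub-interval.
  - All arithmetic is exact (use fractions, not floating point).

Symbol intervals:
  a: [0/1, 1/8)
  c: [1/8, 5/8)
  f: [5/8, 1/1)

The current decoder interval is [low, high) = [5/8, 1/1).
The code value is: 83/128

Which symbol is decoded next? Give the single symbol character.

Answer: a

Derivation:
Interval width = high − low = 1/1 − 5/8 = 3/8
Scaled code = (code − low) / width = (83/128 − 5/8) / 3/8 = 1/16
  a: [0/1, 1/8) ← scaled code falls here ✓
  c: [1/8, 5/8) 
  f: [5/8, 1/1) 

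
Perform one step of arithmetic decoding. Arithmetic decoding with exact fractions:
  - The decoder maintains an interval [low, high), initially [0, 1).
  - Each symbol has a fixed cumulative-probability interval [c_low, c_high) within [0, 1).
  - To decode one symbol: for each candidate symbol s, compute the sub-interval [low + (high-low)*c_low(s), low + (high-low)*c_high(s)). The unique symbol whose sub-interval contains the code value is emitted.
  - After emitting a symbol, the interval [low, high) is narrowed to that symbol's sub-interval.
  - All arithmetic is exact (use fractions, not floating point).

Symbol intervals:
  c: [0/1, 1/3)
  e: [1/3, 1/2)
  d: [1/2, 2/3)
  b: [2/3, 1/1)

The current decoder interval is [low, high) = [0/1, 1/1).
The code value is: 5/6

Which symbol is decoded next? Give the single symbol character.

Answer: b

Derivation:
Interval width = high − low = 1/1 − 0/1 = 1/1
Scaled code = (code − low) / width = (5/6 − 0/1) / 1/1 = 5/6
  c: [0/1, 1/3) 
  e: [1/3, 1/2) 
  d: [1/2, 2/3) 
  b: [2/3, 1/1) ← scaled code falls here ✓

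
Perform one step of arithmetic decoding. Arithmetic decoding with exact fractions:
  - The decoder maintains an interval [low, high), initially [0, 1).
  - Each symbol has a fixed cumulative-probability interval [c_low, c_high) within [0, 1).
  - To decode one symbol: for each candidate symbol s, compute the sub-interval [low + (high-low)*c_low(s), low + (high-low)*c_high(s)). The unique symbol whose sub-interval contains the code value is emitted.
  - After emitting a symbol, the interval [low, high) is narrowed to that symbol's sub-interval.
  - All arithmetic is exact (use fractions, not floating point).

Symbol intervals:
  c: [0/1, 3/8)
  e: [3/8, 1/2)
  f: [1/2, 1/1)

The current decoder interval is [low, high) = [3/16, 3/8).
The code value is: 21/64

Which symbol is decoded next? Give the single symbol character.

Answer: f

Derivation:
Interval width = high − low = 3/8 − 3/16 = 3/16
Scaled code = (code − low) / width = (21/64 − 3/16) / 3/16 = 3/4
  c: [0/1, 3/8) 
  e: [3/8, 1/2) 
  f: [1/2, 1/1) ← scaled code falls here ✓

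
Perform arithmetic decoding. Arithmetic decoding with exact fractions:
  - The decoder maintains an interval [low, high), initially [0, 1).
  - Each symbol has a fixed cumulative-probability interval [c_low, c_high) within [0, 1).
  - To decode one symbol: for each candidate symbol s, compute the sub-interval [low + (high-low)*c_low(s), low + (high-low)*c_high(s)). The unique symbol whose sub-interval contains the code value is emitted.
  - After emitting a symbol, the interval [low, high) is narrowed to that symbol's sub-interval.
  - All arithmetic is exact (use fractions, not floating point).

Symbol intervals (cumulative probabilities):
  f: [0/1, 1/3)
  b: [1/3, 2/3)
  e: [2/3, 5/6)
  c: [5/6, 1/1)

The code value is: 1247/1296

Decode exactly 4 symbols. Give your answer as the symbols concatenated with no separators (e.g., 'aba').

Answer: cebc

Derivation:
Step 1: interval [0/1, 1/1), width = 1/1 - 0/1 = 1/1
  'f': [0/1 + 1/1*0/1, 0/1 + 1/1*1/3) = [0/1, 1/3)
  'b': [0/1 + 1/1*1/3, 0/1 + 1/1*2/3) = [1/3, 2/3)
  'e': [0/1 + 1/1*2/3, 0/1 + 1/1*5/6) = [2/3, 5/6)
  'c': [0/1 + 1/1*5/6, 0/1 + 1/1*1/1) = [5/6, 1/1) <- contains code 1247/1296
  emit 'c', narrow to [5/6, 1/1)
Step 2: interval [5/6, 1/1), width = 1/1 - 5/6 = 1/6
  'f': [5/6 + 1/6*0/1, 5/6 + 1/6*1/3) = [5/6, 8/9)
  'b': [5/6 + 1/6*1/3, 5/6 + 1/6*2/3) = [8/9, 17/18)
  'e': [5/6 + 1/6*2/3, 5/6 + 1/6*5/6) = [17/18, 35/36) <- contains code 1247/1296
  'c': [5/6 + 1/6*5/6, 5/6 + 1/6*1/1) = [35/36, 1/1)
  emit 'e', narrow to [17/18, 35/36)
Step 3: interval [17/18, 35/36), width = 35/36 - 17/18 = 1/36
  'f': [17/18 + 1/36*0/1, 17/18 + 1/36*1/3) = [17/18, 103/108)
  'b': [17/18 + 1/36*1/3, 17/18 + 1/36*2/3) = [103/108, 26/27) <- contains code 1247/1296
  'e': [17/18 + 1/36*2/3, 17/18 + 1/36*5/6) = [26/27, 209/216)
  'c': [17/18 + 1/36*5/6, 17/18 + 1/36*1/1) = [209/216, 35/36)
  emit 'b', narrow to [103/108, 26/27)
Step 4: interval [103/108, 26/27), width = 26/27 - 103/108 = 1/108
  'f': [103/108 + 1/108*0/1, 103/108 + 1/108*1/3) = [103/108, 155/162)
  'b': [103/108 + 1/108*1/3, 103/108 + 1/108*2/3) = [155/162, 311/324)
  'e': [103/108 + 1/108*2/3, 103/108 + 1/108*5/6) = [311/324, 623/648)
  'c': [103/108 + 1/108*5/6, 103/108 + 1/108*1/1) = [623/648, 26/27) <- contains code 1247/1296
  emit 'c', narrow to [623/648, 26/27)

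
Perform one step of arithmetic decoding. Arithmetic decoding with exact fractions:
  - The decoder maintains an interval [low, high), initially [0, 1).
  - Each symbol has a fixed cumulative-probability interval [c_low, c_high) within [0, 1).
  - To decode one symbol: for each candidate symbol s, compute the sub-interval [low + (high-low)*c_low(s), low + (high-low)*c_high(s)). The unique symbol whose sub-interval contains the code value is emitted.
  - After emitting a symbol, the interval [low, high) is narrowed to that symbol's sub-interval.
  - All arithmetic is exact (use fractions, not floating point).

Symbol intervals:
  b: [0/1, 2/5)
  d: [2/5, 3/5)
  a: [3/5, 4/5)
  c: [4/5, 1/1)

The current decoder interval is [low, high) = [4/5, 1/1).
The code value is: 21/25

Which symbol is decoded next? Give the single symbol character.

Interval width = high − low = 1/1 − 4/5 = 1/5
Scaled code = (code − low) / width = (21/25 − 4/5) / 1/5 = 1/5
  b: [0/1, 2/5) ← scaled code falls here ✓
  d: [2/5, 3/5) 
  a: [3/5, 4/5) 
  c: [4/5, 1/1) 

Answer: b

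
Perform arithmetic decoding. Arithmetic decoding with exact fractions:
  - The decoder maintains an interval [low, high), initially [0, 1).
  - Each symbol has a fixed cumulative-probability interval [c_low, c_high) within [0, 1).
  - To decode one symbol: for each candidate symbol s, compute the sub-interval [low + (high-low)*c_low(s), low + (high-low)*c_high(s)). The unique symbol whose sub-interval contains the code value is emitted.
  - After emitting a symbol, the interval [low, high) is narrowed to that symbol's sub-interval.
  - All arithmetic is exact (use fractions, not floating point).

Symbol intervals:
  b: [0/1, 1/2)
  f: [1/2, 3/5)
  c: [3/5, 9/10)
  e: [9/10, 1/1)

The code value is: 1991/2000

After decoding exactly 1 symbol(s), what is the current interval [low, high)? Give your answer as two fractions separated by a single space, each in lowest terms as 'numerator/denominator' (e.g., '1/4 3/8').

Step 1: interval [0/1, 1/1), width = 1/1 - 0/1 = 1/1
  'b': [0/1 + 1/1*0/1, 0/1 + 1/1*1/2) = [0/1, 1/2)
  'f': [0/1 + 1/1*1/2, 0/1 + 1/1*3/5) = [1/2, 3/5)
  'c': [0/1 + 1/1*3/5, 0/1 + 1/1*9/10) = [3/5, 9/10)
  'e': [0/1 + 1/1*9/10, 0/1 + 1/1*1/1) = [9/10, 1/1) <- contains code 1991/2000
  emit 'e', narrow to [9/10, 1/1)

Answer: 9/10 1/1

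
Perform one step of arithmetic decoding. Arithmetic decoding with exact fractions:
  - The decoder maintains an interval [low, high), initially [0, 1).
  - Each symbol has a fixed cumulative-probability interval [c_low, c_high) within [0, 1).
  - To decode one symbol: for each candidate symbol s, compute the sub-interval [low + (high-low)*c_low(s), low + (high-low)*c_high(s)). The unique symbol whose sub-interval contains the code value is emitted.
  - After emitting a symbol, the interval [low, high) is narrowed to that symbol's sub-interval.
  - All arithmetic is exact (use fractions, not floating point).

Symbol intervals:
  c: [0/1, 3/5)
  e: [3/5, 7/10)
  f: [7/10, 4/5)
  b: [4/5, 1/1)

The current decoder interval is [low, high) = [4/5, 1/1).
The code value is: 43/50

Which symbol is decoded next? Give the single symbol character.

Interval width = high − low = 1/1 − 4/5 = 1/5
Scaled code = (code − low) / width = (43/50 − 4/5) / 1/5 = 3/10
  c: [0/1, 3/5) ← scaled code falls here ✓
  e: [3/5, 7/10) 
  f: [7/10, 4/5) 
  b: [4/5, 1/1) 

Answer: c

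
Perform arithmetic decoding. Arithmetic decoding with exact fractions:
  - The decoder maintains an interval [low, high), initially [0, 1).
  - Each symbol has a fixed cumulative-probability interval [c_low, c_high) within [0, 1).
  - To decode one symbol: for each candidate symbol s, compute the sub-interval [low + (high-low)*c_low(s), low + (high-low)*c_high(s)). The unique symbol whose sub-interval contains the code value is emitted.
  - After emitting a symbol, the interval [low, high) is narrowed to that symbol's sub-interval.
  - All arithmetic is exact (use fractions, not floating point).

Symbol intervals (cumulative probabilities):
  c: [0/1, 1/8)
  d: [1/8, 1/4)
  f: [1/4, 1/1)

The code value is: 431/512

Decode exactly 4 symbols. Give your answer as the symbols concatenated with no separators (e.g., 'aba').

Step 1: interval [0/1, 1/1), width = 1/1 - 0/1 = 1/1
  'c': [0/1 + 1/1*0/1, 0/1 + 1/1*1/8) = [0/1, 1/8)
  'd': [0/1 + 1/1*1/8, 0/1 + 1/1*1/4) = [1/8, 1/4)
  'f': [0/1 + 1/1*1/4, 0/1 + 1/1*1/1) = [1/4, 1/1) <- contains code 431/512
  emit 'f', narrow to [1/4, 1/1)
Step 2: interval [1/4, 1/1), width = 1/1 - 1/4 = 3/4
  'c': [1/4 + 3/4*0/1, 1/4 + 3/4*1/8) = [1/4, 11/32)
  'd': [1/4 + 3/4*1/8, 1/4 + 3/4*1/4) = [11/32, 7/16)
  'f': [1/4 + 3/4*1/4, 1/4 + 3/4*1/1) = [7/16, 1/1) <- contains code 431/512
  emit 'f', narrow to [7/16, 1/1)
Step 3: interval [7/16, 1/1), width = 1/1 - 7/16 = 9/16
  'c': [7/16 + 9/16*0/1, 7/16 + 9/16*1/8) = [7/16, 65/128)
  'd': [7/16 + 9/16*1/8, 7/16 + 9/16*1/4) = [65/128, 37/64)
  'f': [7/16 + 9/16*1/4, 7/16 + 9/16*1/1) = [37/64, 1/1) <- contains code 431/512
  emit 'f', narrow to [37/64, 1/1)
Step 4: interval [37/64, 1/1), width = 1/1 - 37/64 = 27/64
  'c': [37/64 + 27/64*0/1, 37/64 + 27/64*1/8) = [37/64, 323/512)
  'd': [37/64 + 27/64*1/8, 37/64 + 27/64*1/4) = [323/512, 175/256)
  'f': [37/64 + 27/64*1/4, 37/64 + 27/64*1/1) = [175/256, 1/1) <- contains code 431/512
  emit 'f', narrow to [175/256, 1/1)

Answer: ffff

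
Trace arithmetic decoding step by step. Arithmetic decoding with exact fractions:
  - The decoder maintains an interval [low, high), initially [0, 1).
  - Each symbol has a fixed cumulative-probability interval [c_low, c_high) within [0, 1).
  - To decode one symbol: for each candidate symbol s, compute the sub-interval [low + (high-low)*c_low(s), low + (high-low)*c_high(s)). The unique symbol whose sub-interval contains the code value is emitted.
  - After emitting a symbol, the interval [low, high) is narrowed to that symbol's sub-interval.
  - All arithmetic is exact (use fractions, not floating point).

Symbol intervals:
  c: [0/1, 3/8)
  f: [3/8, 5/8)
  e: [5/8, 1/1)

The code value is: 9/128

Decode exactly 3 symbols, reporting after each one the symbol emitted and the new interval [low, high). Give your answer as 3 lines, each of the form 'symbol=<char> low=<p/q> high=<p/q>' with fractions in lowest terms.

Answer: symbol=c low=0/1 high=3/8
symbol=c low=0/1 high=9/64
symbol=f low=27/512 high=45/512

Derivation:
Step 1: interval [0/1, 1/1), width = 1/1 - 0/1 = 1/1
  'c': [0/1 + 1/1*0/1, 0/1 + 1/1*3/8) = [0/1, 3/8) <- contains code 9/128
  'f': [0/1 + 1/1*3/8, 0/1 + 1/1*5/8) = [3/8, 5/8)
  'e': [0/1 + 1/1*5/8, 0/1 + 1/1*1/1) = [5/8, 1/1)
  emit 'c', narrow to [0/1, 3/8)
Step 2: interval [0/1, 3/8), width = 3/8 - 0/1 = 3/8
  'c': [0/1 + 3/8*0/1, 0/1 + 3/8*3/8) = [0/1, 9/64) <- contains code 9/128
  'f': [0/1 + 3/8*3/8, 0/1 + 3/8*5/8) = [9/64, 15/64)
  'e': [0/1 + 3/8*5/8, 0/1 + 3/8*1/1) = [15/64, 3/8)
  emit 'c', narrow to [0/1, 9/64)
Step 3: interval [0/1, 9/64), width = 9/64 - 0/1 = 9/64
  'c': [0/1 + 9/64*0/1, 0/1 + 9/64*3/8) = [0/1, 27/512)
  'f': [0/1 + 9/64*3/8, 0/1 + 9/64*5/8) = [27/512, 45/512) <- contains code 9/128
  'e': [0/1 + 9/64*5/8, 0/1 + 9/64*1/1) = [45/512, 9/64)
  emit 'f', narrow to [27/512, 45/512)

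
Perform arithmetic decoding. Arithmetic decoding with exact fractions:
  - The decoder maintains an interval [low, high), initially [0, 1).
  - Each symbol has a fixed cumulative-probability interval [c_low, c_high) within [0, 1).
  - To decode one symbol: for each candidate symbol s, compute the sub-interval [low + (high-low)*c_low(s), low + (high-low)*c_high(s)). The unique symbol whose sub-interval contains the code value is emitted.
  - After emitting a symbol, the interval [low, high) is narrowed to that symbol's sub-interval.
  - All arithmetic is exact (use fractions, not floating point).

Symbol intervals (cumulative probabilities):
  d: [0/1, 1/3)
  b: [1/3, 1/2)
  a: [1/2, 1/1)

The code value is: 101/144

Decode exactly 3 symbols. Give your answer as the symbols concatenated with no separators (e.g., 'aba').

Answer: abb

Derivation:
Step 1: interval [0/1, 1/1), width = 1/1 - 0/1 = 1/1
  'd': [0/1 + 1/1*0/1, 0/1 + 1/1*1/3) = [0/1, 1/3)
  'b': [0/1 + 1/1*1/3, 0/1 + 1/1*1/2) = [1/3, 1/2)
  'a': [0/1 + 1/1*1/2, 0/1 + 1/1*1/1) = [1/2, 1/1) <- contains code 101/144
  emit 'a', narrow to [1/2, 1/1)
Step 2: interval [1/2, 1/1), width = 1/1 - 1/2 = 1/2
  'd': [1/2 + 1/2*0/1, 1/2 + 1/2*1/3) = [1/2, 2/3)
  'b': [1/2 + 1/2*1/3, 1/2 + 1/2*1/2) = [2/3, 3/4) <- contains code 101/144
  'a': [1/2 + 1/2*1/2, 1/2 + 1/2*1/1) = [3/4, 1/1)
  emit 'b', narrow to [2/3, 3/4)
Step 3: interval [2/3, 3/4), width = 3/4 - 2/3 = 1/12
  'd': [2/3 + 1/12*0/1, 2/3 + 1/12*1/3) = [2/3, 25/36)
  'b': [2/3 + 1/12*1/3, 2/3 + 1/12*1/2) = [25/36, 17/24) <- contains code 101/144
  'a': [2/3 + 1/12*1/2, 2/3 + 1/12*1/1) = [17/24, 3/4)
  emit 'b', narrow to [25/36, 17/24)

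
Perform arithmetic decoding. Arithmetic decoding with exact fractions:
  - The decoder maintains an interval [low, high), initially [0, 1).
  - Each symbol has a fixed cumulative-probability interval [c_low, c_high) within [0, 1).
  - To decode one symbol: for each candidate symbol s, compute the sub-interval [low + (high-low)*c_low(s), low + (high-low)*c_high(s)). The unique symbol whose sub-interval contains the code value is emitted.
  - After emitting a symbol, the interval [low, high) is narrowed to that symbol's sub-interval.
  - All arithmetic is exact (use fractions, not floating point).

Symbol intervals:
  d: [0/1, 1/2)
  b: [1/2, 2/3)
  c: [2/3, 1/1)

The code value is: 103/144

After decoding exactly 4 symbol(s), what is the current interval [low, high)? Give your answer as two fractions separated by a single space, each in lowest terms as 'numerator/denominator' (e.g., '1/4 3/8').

Step 1: interval [0/1, 1/1), width = 1/1 - 0/1 = 1/1
  'd': [0/1 + 1/1*0/1, 0/1 + 1/1*1/2) = [0/1, 1/2)
  'b': [0/1 + 1/1*1/2, 0/1 + 1/1*2/3) = [1/2, 2/3)
  'c': [0/1 + 1/1*2/3, 0/1 + 1/1*1/1) = [2/3, 1/1) <- contains code 103/144
  emit 'c', narrow to [2/3, 1/1)
Step 2: interval [2/3, 1/1), width = 1/1 - 2/3 = 1/3
  'd': [2/3 + 1/3*0/1, 2/3 + 1/3*1/2) = [2/3, 5/6) <- contains code 103/144
  'b': [2/3 + 1/3*1/2, 2/3 + 1/3*2/3) = [5/6, 8/9)
  'c': [2/3 + 1/3*2/3, 2/3 + 1/3*1/1) = [8/9, 1/1)
  emit 'd', narrow to [2/3, 5/6)
Step 3: interval [2/3, 5/6), width = 5/6 - 2/3 = 1/6
  'd': [2/3 + 1/6*0/1, 2/3 + 1/6*1/2) = [2/3, 3/4) <- contains code 103/144
  'b': [2/3 + 1/6*1/2, 2/3 + 1/6*2/3) = [3/4, 7/9)
  'c': [2/3 + 1/6*2/3, 2/3 + 1/6*1/1) = [7/9, 5/6)
  emit 'd', narrow to [2/3, 3/4)
Step 4: interval [2/3, 3/4), width = 3/4 - 2/3 = 1/12
  'd': [2/3 + 1/12*0/1, 2/3 + 1/12*1/2) = [2/3, 17/24)
  'b': [2/3 + 1/12*1/2, 2/3 + 1/12*2/3) = [17/24, 13/18) <- contains code 103/144
  'c': [2/3 + 1/12*2/3, 2/3 + 1/12*1/1) = [13/18, 3/4)
  emit 'b', narrow to [17/24, 13/18)

Answer: 17/24 13/18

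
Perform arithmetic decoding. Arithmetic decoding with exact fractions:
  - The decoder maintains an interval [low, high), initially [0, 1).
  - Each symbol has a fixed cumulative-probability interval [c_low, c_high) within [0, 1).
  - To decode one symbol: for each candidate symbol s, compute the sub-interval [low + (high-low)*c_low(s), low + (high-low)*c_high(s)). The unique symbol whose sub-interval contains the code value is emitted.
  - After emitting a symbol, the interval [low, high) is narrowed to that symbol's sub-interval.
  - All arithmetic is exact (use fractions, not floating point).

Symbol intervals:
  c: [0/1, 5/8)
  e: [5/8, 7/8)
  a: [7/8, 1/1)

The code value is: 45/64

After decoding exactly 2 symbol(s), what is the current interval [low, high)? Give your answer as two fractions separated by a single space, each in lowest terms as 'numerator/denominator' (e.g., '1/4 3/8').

Step 1: interval [0/1, 1/1), width = 1/1 - 0/1 = 1/1
  'c': [0/1 + 1/1*0/1, 0/1 + 1/1*5/8) = [0/1, 5/8)
  'e': [0/1 + 1/1*5/8, 0/1 + 1/1*7/8) = [5/8, 7/8) <- contains code 45/64
  'a': [0/1 + 1/1*7/8, 0/1 + 1/1*1/1) = [7/8, 1/1)
  emit 'e', narrow to [5/8, 7/8)
Step 2: interval [5/8, 7/8), width = 7/8 - 5/8 = 1/4
  'c': [5/8 + 1/4*0/1, 5/8 + 1/4*5/8) = [5/8, 25/32) <- contains code 45/64
  'e': [5/8 + 1/4*5/8, 5/8 + 1/4*7/8) = [25/32, 27/32)
  'a': [5/8 + 1/4*7/8, 5/8 + 1/4*1/1) = [27/32, 7/8)
  emit 'c', narrow to [5/8, 25/32)

Answer: 5/8 25/32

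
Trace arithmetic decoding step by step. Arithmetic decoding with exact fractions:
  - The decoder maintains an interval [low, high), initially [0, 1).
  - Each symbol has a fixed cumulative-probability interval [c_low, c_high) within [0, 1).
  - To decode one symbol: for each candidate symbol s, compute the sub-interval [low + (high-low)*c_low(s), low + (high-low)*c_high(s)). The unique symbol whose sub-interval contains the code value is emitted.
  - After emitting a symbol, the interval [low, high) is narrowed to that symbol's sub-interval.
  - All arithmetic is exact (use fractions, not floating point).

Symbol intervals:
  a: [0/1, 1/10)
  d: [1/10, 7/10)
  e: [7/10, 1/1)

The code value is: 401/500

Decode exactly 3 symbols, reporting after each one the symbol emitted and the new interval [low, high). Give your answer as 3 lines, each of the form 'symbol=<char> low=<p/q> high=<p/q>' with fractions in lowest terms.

Step 1: interval [0/1, 1/1), width = 1/1 - 0/1 = 1/1
  'a': [0/1 + 1/1*0/1, 0/1 + 1/1*1/10) = [0/1, 1/10)
  'd': [0/1 + 1/1*1/10, 0/1 + 1/1*7/10) = [1/10, 7/10)
  'e': [0/1 + 1/1*7/10, 0/1 + 1/1*1/1) = [7/10, 1/1) <- contains code 401/500
  emit 'e', narrow to [7/10, 1/1)
Step 2: interval [7/10, 1/1), width = 1/1 - 7/10 = 3/10
  'a': [7/10 + 3/10*0/1, 7/10 + 3/10*1/10) = [7/10, 73/100)
  'd': [7/10 + 3/10*1/10, 7/10 + 3/10*7/10) = [73/100, 91/100) <- contains code 401/500
  'e': [7/10 + 3/10*7/10, 7/10 + 3/10*1/1) = [91/100, 1/1)
  emit 'd', narrow to [73/100, 91/100)
Step 3: interval [73/100, 91/100), width = 91/100 - 73/100 = 9/50
  'a': [73/100 + 9/50*0/1, 73/100 + 9/50*1/10) = [73/100, 187/250)
  'd': [73/100 + 9/50*1/10, 73/100 + 9/50*7/10) = [187/250, 107/125) <- contains code 401/500
  'e': [73/100 + 9/50*7/10, 73/100 + 9/50*1/1) = [107/125, 91/100)
  emit 'd', narrow to [187/250, 107/125)

Answer: symbol=e low=7/10 high=1/1
symbol=d low=73/100 high=91/100
symbol=d low=187/250 high=107/125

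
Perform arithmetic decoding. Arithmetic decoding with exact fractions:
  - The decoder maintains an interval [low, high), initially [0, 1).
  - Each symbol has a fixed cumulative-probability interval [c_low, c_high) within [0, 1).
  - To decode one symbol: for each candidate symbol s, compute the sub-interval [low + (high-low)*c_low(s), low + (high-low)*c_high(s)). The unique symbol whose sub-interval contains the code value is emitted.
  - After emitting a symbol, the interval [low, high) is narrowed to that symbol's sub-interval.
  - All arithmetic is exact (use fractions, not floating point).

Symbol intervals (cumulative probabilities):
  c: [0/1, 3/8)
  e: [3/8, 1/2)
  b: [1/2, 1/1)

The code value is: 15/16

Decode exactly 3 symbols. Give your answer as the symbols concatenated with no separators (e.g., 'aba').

Step 1: interval [0/1, 1/1), width = 1/1 - 0/1 = 1/1
  'c': [0/1 + 1/1*0/1, 0/1 + 1/1*3/8) = [0/1, 3/8)
  'e': [0/1 + 1/1*3/8, 0/1 + 1/1*1/2) = [3/8, 1/2)
  'b': [0/1 + 1/1*1/2, 0/1 + 1/1*1/1) = [1/2, 1/1) <- contains code 15/16
  emit 'b', narrow to [1/2, 1/1)
Step 2: interval [1/2, 1/1), width = 1/1 - 1/2 = 1/2
  'c': [1/2 + 1/2*0/1, 1/2 + 1/2*3/8) = [1/2, 11/16)
  'e': [1/2 + 1/2*3/8, 1/2 + 1/2*1/2) = [11/16, 3/4)
  'b': [1/2 + 1/2*1/2, 1/2 + 1/2*1/1) = [3/4, 1/1) <- contains code 15/16
  emit 'b', narrow to [3/4, 1/1)
Step 3: interval [3/4, 1/1), width = 1/1 - 3/4 = 1/4
  'c': [3/4 + 1/4*0/1, 3/4 + 1/4*3/8) = [3/4, 27/32)
  'e': [3/4 + 1/4*3/8, 3/4 + 1/4*1/2) = [27/32, 7/8)
  'b': [3/4 + 1/4*1/2, 3/4 + 1/4*1/1) = [7/8, 1/1) <- contains code 15/16
  emit 'b', narrow to [7/8, 1/1)

Answer: bbb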